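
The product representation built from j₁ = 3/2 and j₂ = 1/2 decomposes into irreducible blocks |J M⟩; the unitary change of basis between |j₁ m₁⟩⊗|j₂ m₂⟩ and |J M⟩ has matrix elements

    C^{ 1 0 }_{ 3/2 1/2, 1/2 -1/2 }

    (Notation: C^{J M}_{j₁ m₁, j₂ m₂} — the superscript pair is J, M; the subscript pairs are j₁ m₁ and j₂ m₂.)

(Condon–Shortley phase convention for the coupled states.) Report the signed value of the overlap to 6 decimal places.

triangle: 1!*2!*0!/4! = 2/24
(j±m)!: 2!*1!*0!*1!*1!*1! = 2
prefactor² = (2J+1)*Δ*N² = 1/2
  k=0: +1/(0!*1!*1!*0!*1!*0!) = 1
Σ = 1  ⇒  CG² = 1/2*1² = 1/2
CG = +√(1/2) = +0.707107

+0.707107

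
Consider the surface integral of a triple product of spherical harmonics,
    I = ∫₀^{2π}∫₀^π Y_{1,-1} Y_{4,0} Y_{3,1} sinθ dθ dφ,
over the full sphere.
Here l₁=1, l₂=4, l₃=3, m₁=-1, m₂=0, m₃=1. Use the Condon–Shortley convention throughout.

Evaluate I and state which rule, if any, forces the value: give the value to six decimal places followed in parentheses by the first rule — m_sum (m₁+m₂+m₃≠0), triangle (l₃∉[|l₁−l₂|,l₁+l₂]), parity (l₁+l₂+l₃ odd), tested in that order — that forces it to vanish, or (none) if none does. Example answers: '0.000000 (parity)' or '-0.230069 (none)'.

m-sum 0 ✓  L=8 even ✓  3≤3≤5 ✓
Π(2lᵢ+1) = 3×9×7 = 189
triangle coeff Δ(1,4,3) = 1/252
Σ_t [1,1]: t=1:−1/36 = -1/36
(3j)²=4/63 [(1 4 3; 0 0 0)], sign=+1
Σ_t [2,2]: t=2:+1/96 = 1/96
(3j)²=1/42 [(1 4 3; -1 0 1)], sign=+1
⇒ 4πI² = 2/7
I = (+1)√(2/7/(4π)) = 0.15078601
No selection rule forces the value: the integral is nonzero (none).

0.150786 (none)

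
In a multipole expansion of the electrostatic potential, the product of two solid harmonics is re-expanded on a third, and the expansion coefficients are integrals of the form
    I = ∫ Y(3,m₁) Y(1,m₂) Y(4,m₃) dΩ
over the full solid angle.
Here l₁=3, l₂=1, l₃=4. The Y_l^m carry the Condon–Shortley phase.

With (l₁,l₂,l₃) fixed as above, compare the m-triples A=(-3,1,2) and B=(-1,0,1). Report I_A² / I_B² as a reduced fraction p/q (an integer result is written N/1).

1/15

Shared (l₁,l₂,l₃)=(3,1,4): N and (l;000)² cancel in I_A²/I_B².
A: Δ = 0!·6!·2!/9! = 1/252; Racah Σ t=0..0: t=0:+1/1440 = 1/1440; ⇒ 3j(3 1 4; -3 1 2)² = 1/252, sgn +1
B: Δ = 0!·6!·2!/9! = 1/252; Racah Σ t=0..0: t=0:+1/48 = 1/48; ⇒ 3j(3 1 4; -1 0 1)² = 5/84, sgn -1
I_A²/I_B² = (1/252)/(5/84) = 1/15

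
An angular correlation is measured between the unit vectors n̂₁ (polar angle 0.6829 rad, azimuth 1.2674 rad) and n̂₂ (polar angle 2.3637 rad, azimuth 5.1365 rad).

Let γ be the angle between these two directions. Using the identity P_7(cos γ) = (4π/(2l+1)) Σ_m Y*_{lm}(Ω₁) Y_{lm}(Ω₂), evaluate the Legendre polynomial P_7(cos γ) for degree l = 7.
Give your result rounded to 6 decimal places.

Term-by-term m-sum for l=7 (normalisation 4π/15 = 0.837758):
  [-7]  conj(Y_{7,-7})(Ω₁) = -0.016957+0.010466i ; Y_{7,-7}(Ω₂) = -0.007208+0.041295i ; Δ = -0.000310-0.000776i
  [-6]  conj(Y_{7,-6})(Ω₁) = +0.022638+0.088814i ; Y_{7,-6}(Ω₂) = -0.131684-0.089497i ; Δ = +0.004967-0.013722i
  [-5]  conj(Y_{7,-5})(Ω₁) = +0.250173+0.013476i ; Y_{7,-5}(Ω₂) = +0.298096-0.182665i ; Δ = +0.077037-0.041681i
  [-4]  conj(Y_{7,-4})(Ω₁) = +0.152249-0.407932i ; Y_{7,-4}(Ω₂) = +0.057168+0.452592i ; Δ = +0.193330+0.045586i
  [-3]  conj(Y_{7,-3})(Ω₁) = -0.330794-0.257053i ; Y_{7,-3}(Ω₂) = -0.231559-0.071240i ; Δ = +0.058286+0.083089i
  [-2]  conj(Y_{7,-2})(Ω₁) = -0.023434+0.016267i ; Y_{7,-2}(Ω₂) = -0.145001+0.164468i ; Δ = +0.000723-0.006213i
  [-1]  conj(Y_{7,-1})(Ω₁) = -0.114733-0.366486i ; Y_{7,-1}(Ω₂) = -0.145790-0.322893i ; Δ = -0.101609+0.090476i
  [+0]  conj(Y_{7,0})(Ω₁) = -0.154182-0.000000i ; Y_{7,0}(Ω₂) = -0.119192+0.000000i ; Δ = +0.018377+0.000000i
  [+1]  conj(Y_{7,1})(Ω₁) = +0.114733-0.366486i ; Y_{7,1}(Ω₂) = +0.145790-0.322893i ; Δ = -0.101609-0.090476i
  [+2]  conj(Y_{7,2})(Ω₁) = -0.023434-0.016267i ; Y_{7,2}(Ω₂) = -0.145001-0.164468i ; Δ = +0.000723+0.006213i
  [+3]  conj(Y_{7,3})(Ω₁) = +0.330794-0.257053i ; Y_{7,3}(Ω₂) = +0.231559-0.071240i ; Δ = +0.058286-0.083089i
  [+4]  conj(Y_{7,4})(Ω₁) = +0.152249+0.407932i ; Y_{7,4}(Ω₂) = +0.057168-0.452592i ; Δ = +0.193330-0.045586i
  [+5]  conj(Y_{7,5})(Ω₁) = -0.250173+0.013476i ; Y_{7,5}(Ω₂) = -0.298096-0.182665i ; Δ = +0.077037+0.041681i
  [+6]  conj(Y_{7,6})(Ω₁) = +0.022638-0.088814i ; Y_{7,6}(Ω₂) = -0.131684+0.089497i ; Δ = +0.004967+0.013722i
  [+7]  conj(Y_{7,7})(Ω₁) = +0.016957+0.010466i ; Y_{7,7}(Ω₂) = +0.007208+0.041295i ; Δ = -0.000310+0.000776i
Accumulated sum +0.483228+0.000000i; after 4π/(2l+1) scaling, +0.404828+0.000000i ⇒ P_7 = 0.404828

0.404828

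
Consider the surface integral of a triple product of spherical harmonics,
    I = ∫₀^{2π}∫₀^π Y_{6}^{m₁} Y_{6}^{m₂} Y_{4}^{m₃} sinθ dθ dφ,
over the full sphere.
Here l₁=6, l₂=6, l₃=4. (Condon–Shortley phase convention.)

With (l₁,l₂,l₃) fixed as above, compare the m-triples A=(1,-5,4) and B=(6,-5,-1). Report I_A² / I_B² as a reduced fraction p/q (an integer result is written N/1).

Shared (l₁,l₂,l₃)=(6,6,4): N and (l;000)² cancel in I_A²/I_B².
A: Δ = 8!·4!·4!/17! = 1/15315300; Racah Σ t=1..1: t=1:−1/2903040 = -1/2903040; ⇒ 3j(6 6 4; 1 -5 4)² = 5/663, sgn -1
B: Δ = 8!·4!·4!/17! = 1/15315300; Racah Σ t=0..0: t=0:+1/5806080 = 1/5806080; ⇒ 3j(6 6 4; 6 -5 -1)² = 165/6188, sgn -1
I_A²/I_B² = (5/663)/(165/6188) = 28/99

28/99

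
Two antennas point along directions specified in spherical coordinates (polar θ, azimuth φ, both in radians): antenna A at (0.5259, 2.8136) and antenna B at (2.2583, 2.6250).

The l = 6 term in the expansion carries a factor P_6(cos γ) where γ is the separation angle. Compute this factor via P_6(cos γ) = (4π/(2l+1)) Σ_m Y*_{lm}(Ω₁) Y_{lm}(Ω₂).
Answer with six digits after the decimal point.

Term-by-term m-sum for l=6 (normalisation 4π/13 = 0.966644):
  [-6]  conj(Y_{6,-6})(Ω₁) = -0.002990-0.007129i ; Y_{6,-6}(Ω₂) = -0.102838+0.004326i ; Δ = +0.000338+0.000720i
  [-5]  conj(Y_{6,-5})(Ω₁) = +0.003189+0.046027i ; Y_{6,-5}(Ω₂) = -0.248276+0.155183i ; Δ = -0.007934-0.010932i
  [-4]  conj(Y_{6,-4})(Ω₁) = +0.041914-0.158306i ; Y_{6,-4}(Ω₂) = -0.207599+0.384038i ; Δ = +0.052094+0.048961i
  [-3]  conj(Y_{6,-3})(Ω₁) = -0.206304+0.310252i ; Y_{6,-3}(Ω₂) = +0.005735+0.272805i ; Δ = -0.085822-0.054502i
  [-2]  conj(Y_{6,-2})(Ω₁) = +0.390220-0.300349i ; Y_{6,-2}(Ω₂) = -0.089337-0.149848i ; Δ = -0.079868-0.031641i
  [-1]  conj(Y_{6,-1})(Ω₁) = -0.173344+0.058986i ; Y_{6,-1}(Ω₂) = -0.303863-0.172608i ; Δ = +0.062854+0.011997i
  [+0]  conj(Y_{6,0})(Ω₁) = -0.383201-0.000000i ; Y_{6,0}(Ω₂) = +0.081694+0.000000i ; Δ = -0.031305-0.000000i
  [+1]  conj(Y_{6,1})(Ω₁) = +0.173344+0.058986i ; Y_{6,1}(Ω₂) = +0.303863-0.172608i ; Δ = +0.062854-0.011997i
  [+2]  conj(Y_{6,2})(Ω₁) = +0.390220+0.300349i ; Y_{6,2}(Ω₂) = -0.089337+0.149848i ; Δ = -0.079868+0.031641i
  [+3]  conj(Y_{6,3})(Ω₁) = +0.206304+0.310252i ; Y_{6,3}(Ω₂) = -0.005735+0.272805i ; Δ = -0.085822+0.054502i
  [+4]  conj(Y_{6,4})(Ω₁) = +0.041914+0.158306i ; Y_{6,4}(Ω₂) = -0.207599-0.384038i ; Δ = +0.052094-0.048961i
  [+5]  conj(Y_{6,5})(Ω₁) = -0.003189+0.046027i ; Y_{6,5}(Ω₂) = +0.248276+0.155183i ; Δ = -0.007934+0.010932i
  [+6]  conj(Y_{6,6})(Ω₁) = -0.002990+0.007129i ; Y_{6,6}(Ω₂) = -0.102838-0.004326i ; Δ = +0.000338-0.000720i
Σ over m = -0.147979-0.000000i; ×(4π/13) → -0.143043-0.000000i. Real part: -0.143043

-0.143043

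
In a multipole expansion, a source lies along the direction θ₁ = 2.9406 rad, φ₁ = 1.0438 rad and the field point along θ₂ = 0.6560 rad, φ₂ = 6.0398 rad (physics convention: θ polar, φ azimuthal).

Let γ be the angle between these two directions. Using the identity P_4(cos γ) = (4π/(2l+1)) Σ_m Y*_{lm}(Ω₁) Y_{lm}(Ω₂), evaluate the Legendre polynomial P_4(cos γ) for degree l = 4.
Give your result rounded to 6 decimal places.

Summing Y*_{l m}(θ₁,φ₁)·Y_{l m}(θ₂,φ₂) over m ∈ [−4, 4]; prefactor 4π/(2·4+1) = 1.396263:
  m=-4: Y*=(-0.000360, -0.000604)  Y=(0.034447, 0.050649)  product (0.000018, -0.000039)
  m=-3: Y*=(0.009759, -0.000099)  Y=(0.167703, 0.150127)  product (0.001651, 0.001448)
  m=-2: Y*=(-0.037690, 0.066317)  Y=(0.373530, 0.197690)  product (-0.027188, 0.017321)
  m=-1: Y*=(-0.173196, -0.297644)  Y=(0.309746, 0.076912)  product (-0.030754, -0.105515)
  m=+0: Y*=(0.683514, -0.000000)  Y=(-0.215500, 0.000000)  product (-0.147297, 0.000000)
  m=+1: Y*=(0.173196, -0.297644)  Y=(-0.309746, 0.076912)  product (-0.030754, 0.105515)
  m=+2: Y*=(-0.037690, -0.066317)  Y=(0.373530, -0.197690)  product (-0.027188, -0.017321)
  m=+3: Y*=(-0.009759, -0.000099)  Y=(-0.167703, 0.150127)  product (0.001651, -0.001448)
  m=+4: Y*=(-0.000360, 0.000604)  Y=(0.034447, -0.050649)  product (0.000018, 0.000039)
Total Σ_m = (-0.259843, 0.000000). Multiply by 1.396263: (-0.362809, 0.000000). P_4(cos γ) = -0.362809

-0.362809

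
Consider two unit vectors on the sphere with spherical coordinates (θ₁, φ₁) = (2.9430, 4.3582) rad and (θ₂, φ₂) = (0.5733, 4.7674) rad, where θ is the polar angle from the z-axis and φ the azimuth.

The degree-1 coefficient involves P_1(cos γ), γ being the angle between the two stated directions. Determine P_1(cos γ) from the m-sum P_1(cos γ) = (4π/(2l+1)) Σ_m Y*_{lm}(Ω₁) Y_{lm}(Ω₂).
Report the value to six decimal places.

-0.725427

Addition theorem: P_1(cos γ) = (4π/3) Σ_m Y*_{lm}(Ω₁) Y_{lm}(Ω₂), m = −1…1:
  [-1]  conj(Y_{1,-1})(Ω₁) = -0.02364 - 0.06393j ; Y_{1,-1}(Ω₂) = 0.01030 + 0.18712j ; Δ = 0.01172 - 0.00508j
  [+0]  conj(Y_{1,0})(Ω₁) = -0.47900 + 0.00000j ; Y_{1,0}(Ω₂) = 0.41048 + 0.00000j ; Δ = -0.19662 + 0.00000j
  [+1]  conj(Y_{1,1})(Ω₁) = 0.02364 - 0.06393j ; Y_{1,1}(Ω₂) = -0.01030 + 0.18712j ; Δ = 0.01172 + 0.00508j
Σ over m = -0.17318 + 0.00000j; ×(4π/3) → -0.72543 + 0.00000j. Real part: -0.725427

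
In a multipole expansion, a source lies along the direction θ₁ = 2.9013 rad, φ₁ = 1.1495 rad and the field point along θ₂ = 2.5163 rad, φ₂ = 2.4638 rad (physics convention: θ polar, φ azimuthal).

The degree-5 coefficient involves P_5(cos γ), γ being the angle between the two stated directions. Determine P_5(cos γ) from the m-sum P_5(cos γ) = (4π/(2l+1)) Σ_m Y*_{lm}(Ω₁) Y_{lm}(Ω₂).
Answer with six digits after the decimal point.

-0.361468

Term-by-term m-sum for l=5 (normalisation 4π/11 = 1.142397):
  m=-5: (+0.000305-0.000181i) × (+0.030920+0.007809i) = +0.000011-0.000003i  (running Σ = +0.000011-0.000003i)
  m=-4: (+0.000522+0.004543i) × (+0.126950-0.058287i) = +0.000331+0.000546i  (running Σ = +0.000342+0.000543i)
  m=-3: (-0.033295-0.010552i) × (+0.152215-0.305243i) = -0.008289+0.008557i  (running Σ = -0.007947+0.009100i)
  m=-2: (+0.113552-0.127345i) × (-0.097739-0.447122i) = -0.068037-0.038325i  (running Σ = -0.075984-0.029225i)
  m=-1: (+0.202034+0.450840i) × (-0.127318-0.102493i) = +0.020485-0.078107i  (running Σ = -0.055499-0.107332i)
  m=0: (-0.571402-0.000000i) × (+0.359491+0.000000i) = -0.205414-0.000000i  (running Σ = -0.260913-0.107332i)
  m=1: (-0.202034+0.450840i) × (+0.127318-0.102493i) = +0.020485+0.078107i  (running Σ = -0.240427-0.029225i)
  m=2: (+0.113552+0.127345i) × (-0.097739+0.447122i) = -0.068037+0.038325i  (running Σ = -0.308465+0.009100i)
  m=3: (+0.033295-0.010552i) × (-0.152215-0.305243i) = -0.008289-0.008557i  (running Σ = -0.316753+0.000543i)
  m=4: (+0.000522-0.004543i) × (+0.126950+0.058287i) = +0.000331-0.000546i  (running Σ = -0.316422-0.000003i)
  m=5: (-0.000305-0.000181i) × (-0.030920+0.007809i) = +0.000011+0.000003i  (running Σ = -0.316412-0.000000i)
Σ over m = -0.316412-0.000000i; ×(4π/11) → -0.361468-0.000000i. Real part: -0.361468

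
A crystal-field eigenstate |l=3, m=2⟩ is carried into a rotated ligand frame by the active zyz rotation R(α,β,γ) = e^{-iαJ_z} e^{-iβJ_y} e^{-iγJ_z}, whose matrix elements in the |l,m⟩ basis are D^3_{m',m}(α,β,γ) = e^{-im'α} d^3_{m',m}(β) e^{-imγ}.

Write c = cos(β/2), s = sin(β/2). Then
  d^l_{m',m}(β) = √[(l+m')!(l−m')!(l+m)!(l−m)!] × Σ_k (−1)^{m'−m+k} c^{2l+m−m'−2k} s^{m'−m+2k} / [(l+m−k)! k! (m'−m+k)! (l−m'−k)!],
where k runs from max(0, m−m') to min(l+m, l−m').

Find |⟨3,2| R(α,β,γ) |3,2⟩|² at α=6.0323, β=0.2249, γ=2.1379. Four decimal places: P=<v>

D^3_{2,2}(6.0323,0.2249,2.1379) = e^{-i·2·6.0323}·d^3_{2,2}(0.2249)·e^{-i·2·2.1379}. Compute d first:
With c≡cos(β/2)=0.993684 and s≡sin(β/2)=0.112213, N=[120·1·120·1]^{1/2}=120.000000
k: max(0,(2)−(2))=0 … min(3+(2),3−(2))=1
  k=0: (−1)^0·120.0000/(120)·0.9937^6·0.1122^0 = +0.962698
  k=1: (−1)^1·120.0000/(24)·0.9937^4·0.1122^2 = -0.061383
d^3_{2,2}(0.2249) = +0.962698 -0.061383 = +0.901315
|D^3_{2,2}|² = |d^3_{2,2}(β)|² = (+0.901315)² = 0.812368 (the z-rotation phases have unit modulus)

P=0.8124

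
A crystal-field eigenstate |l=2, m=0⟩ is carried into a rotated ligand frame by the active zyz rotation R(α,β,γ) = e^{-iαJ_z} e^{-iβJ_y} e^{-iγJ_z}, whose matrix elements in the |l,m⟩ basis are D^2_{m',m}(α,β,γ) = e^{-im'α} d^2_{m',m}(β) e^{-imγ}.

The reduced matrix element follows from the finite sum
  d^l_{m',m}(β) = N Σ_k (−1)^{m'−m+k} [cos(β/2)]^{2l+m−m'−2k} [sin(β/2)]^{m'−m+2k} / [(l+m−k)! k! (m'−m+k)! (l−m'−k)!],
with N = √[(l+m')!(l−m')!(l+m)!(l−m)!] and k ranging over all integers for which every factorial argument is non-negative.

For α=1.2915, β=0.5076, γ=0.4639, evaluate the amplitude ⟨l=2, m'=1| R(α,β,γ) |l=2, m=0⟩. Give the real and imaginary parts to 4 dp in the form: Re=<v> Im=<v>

Re=-0.1434 Im=0.5001

Split into d^2_{1,0}(β=0.5076) × two z-phases.
c=cos(0.507600/2)=0.967965, s=sin(0.507600/2)=0.251084; N=√[6·1·2·2]=4.898979
The bounds max(0,m−m')=0 and min(l+m,l−m')=1 give 2 terms
  k=0: (−1)^1·4.8990/(2)·0.9680^3·0.2511^1 = -0.557794
  k=1: (−1)^2·4.8990/(2)·0.9680^1·0.2511^3 = +0.037531
d^2_{1,0}(0.5076) = -0.557794 +0.037531 = -0.520263
Phases: e^{-i·(1)·1.2915}=+0.275679-0.961250i, e^{-i·(0)·0.4639}=+1.000000+0.000000i ⇒ D=-0.143426+0.500103i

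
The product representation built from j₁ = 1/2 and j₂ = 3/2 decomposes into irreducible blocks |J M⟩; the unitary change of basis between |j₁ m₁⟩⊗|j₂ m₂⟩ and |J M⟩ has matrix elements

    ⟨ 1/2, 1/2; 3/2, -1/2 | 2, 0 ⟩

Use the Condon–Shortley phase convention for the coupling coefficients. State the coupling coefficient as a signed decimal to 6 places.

√[5·0!1!3!/5! · 1!0!1!2!2!2!] = √(2)
  +(−1)^0/∏(0,0,0,1,1,2)! = 1/2  (running 1/2)
⟨..|..⟩ = √(2)·(1/2) = +0.707107

+√(1/2) ≈ +0.707107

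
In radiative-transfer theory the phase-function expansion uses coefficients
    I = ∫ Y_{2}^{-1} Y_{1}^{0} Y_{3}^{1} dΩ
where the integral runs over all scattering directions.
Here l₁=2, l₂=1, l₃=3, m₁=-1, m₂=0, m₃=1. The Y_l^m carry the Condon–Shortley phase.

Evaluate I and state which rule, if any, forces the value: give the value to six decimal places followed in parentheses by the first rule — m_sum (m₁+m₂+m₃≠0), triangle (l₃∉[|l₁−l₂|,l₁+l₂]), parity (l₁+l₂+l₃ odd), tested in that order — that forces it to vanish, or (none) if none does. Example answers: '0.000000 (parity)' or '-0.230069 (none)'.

Checks pass: Σm=0; 6 even; l₃=3∈[1,3].
(2·2+1)(2·1+1)(2·3+1) = 105
Δ: 0! 4! 2! / 7! → 1/105
sum: t=0:+1/4 = 1/4
3j²(2 1 3; 0 0 0) = Δ·Π!·Σ² = 3/35  (sign -1)
sum: t=0:+1/6 = 1/6
3j²(2 1 3; -1 0 1) = Δ·Π!·Σ² = 8/105  (sign +1)
combine: 4πI² = 105·3/35·8/105 = 24/35
take √, sign -1: I = -0.23359668
No selection rule forces the value: the integral is nonzero (none).

-0.233597 (none)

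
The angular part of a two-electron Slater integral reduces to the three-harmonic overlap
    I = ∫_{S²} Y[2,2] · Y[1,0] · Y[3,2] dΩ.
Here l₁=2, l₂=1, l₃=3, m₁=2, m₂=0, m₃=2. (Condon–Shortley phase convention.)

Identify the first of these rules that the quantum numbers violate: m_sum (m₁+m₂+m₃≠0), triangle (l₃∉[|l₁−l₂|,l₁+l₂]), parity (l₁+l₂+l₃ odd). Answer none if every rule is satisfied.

m_sum

Σmᵢ = 4  ✗
l₃∈[|l₁−l₂|,l₁+l₂]=[1,3], have l₃=3
Σlᵢ = 6 ⇒ even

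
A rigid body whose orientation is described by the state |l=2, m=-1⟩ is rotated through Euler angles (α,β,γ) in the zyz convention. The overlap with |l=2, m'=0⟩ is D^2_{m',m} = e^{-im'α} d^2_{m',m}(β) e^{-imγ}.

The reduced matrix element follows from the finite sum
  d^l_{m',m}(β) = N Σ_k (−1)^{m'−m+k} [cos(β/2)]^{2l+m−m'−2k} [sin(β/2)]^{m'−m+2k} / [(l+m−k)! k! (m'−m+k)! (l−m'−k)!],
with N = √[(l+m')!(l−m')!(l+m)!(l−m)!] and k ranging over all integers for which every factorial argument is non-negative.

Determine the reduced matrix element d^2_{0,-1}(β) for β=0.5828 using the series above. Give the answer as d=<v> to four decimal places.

d=-0.5628

d^2_{0,-1}(β=0.5828) via the finite sum:
With c≡cos(β/2)=0.957843 and s≡sin(β/2)=0.287293, N=[2·2·1·6]^{1/2}=4.898979
k∈{0,1} keeps every argument non-negative
  k=0: (−1)^1·4.8990/(2)·0.9578^3·0.2873^1 = -0.618420
  k=1: (−1)^2·4.8990/(2)·0.9578^1·0.2873^3 = +0.055635
d^2_{0,-1}(0.5828) = -0.618420 +0.055635 = -0.562786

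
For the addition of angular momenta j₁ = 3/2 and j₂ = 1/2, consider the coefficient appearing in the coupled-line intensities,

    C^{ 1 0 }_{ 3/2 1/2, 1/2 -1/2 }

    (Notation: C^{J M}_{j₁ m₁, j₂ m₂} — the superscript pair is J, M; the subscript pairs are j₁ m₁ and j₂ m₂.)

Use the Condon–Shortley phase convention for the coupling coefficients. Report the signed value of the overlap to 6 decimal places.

√[3·1!2!0!/4! · 2!1!0!1!1!1!] = √(1/2)
  +(−1)^0/∏(0,1,1,0,1,0)! = 1  (running 1)
⟨..|..⟩ = √(1/2)·(1) = +0.707107

+√(1/2) = +0.707107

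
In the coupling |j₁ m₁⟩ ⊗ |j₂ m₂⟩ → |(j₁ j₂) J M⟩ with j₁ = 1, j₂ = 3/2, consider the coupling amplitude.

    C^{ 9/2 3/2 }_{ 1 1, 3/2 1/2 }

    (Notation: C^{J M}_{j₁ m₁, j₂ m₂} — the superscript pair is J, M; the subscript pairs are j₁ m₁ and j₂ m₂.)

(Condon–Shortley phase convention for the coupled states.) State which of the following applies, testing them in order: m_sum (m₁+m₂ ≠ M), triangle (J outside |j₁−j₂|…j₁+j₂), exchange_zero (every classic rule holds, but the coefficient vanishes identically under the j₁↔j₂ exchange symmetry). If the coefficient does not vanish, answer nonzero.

triangle

m-sum: m₁+m₂ = 1+1/2 = 3/2, M = 3/2  ✓
triangle: need |j₁−j₂| ≤ J ≤ j₁+j₂, i.e. J ∈ [1/2, 5/2]; J = 9/2 is outside ✗ ⇒ coefficient is 0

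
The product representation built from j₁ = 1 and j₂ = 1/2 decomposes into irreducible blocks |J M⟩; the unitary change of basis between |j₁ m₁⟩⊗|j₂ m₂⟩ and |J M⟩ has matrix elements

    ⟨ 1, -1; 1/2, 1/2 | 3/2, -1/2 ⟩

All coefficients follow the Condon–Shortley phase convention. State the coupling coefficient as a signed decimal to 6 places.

+√(1/3) ≈ +0.577350

√[4·0!2!1!/4! · 0!2!1!0!1!2!] = √(4/3)
  +(−1)^0/∏(0,0,2,1,0,0)! = 1/2  (running 1/2)
⟨..|..⟩ = √(4/3)·(1/2) = +0.577350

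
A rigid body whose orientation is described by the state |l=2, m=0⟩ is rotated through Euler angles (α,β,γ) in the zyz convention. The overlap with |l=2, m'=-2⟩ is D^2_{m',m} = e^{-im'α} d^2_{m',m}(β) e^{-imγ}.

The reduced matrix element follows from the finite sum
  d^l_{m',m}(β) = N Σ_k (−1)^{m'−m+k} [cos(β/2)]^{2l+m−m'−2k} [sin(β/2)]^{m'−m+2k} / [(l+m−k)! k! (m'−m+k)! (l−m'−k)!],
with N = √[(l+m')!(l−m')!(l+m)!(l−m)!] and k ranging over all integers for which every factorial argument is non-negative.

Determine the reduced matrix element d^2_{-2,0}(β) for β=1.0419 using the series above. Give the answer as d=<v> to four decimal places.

d=0.4565

d^2_{-2,0}(β=1.0419) via the finite sum:
Half-angle: c=0.867347, s=0.497704. N=√(1·24·2·2)=9.797959
Admissible k: 2..2 (factorial args all ≥0)
  k=2: (−1)^0·9.7980/(4)·0.8673^2·0.4977^2 = +0.456461
d^2_{-2,0}(1.0419) = +0.456461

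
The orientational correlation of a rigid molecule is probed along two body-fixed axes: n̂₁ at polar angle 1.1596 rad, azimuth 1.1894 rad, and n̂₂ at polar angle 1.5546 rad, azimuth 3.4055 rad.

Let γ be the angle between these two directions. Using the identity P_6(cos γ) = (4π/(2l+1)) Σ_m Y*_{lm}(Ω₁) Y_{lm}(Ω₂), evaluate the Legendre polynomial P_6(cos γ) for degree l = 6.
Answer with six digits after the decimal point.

Summing Y*_{l m}(θ₁,φ₁)·Y_{l m}(θ₂,φ₂) over m ∈ [−6, 6]; prefactor 4π/(2·6+1) = 0.966644:
  m=-6: (0.18844 + 0.21590j) × (-0.00610 - 0.48267j) = 0.10306 - 0.09227j  (running Σ = 0.10306 - 0.09227j)
  m=-5: (0.40864 - 0.14280j) × (-0.00673 + 0.02623j) = 0.00099 + 0.01168j  (running Σ = 0.10405 - 0.08059j)
  m=-4: (0.00862 - 0.19059j) × (-0.17518 + 0.30942j) = 0.05746 + 0.03606j  (running Σ = 0.16151 - 0.04453j)
  m=-3: (0.22685 + 0.10311j) × (0.02221 - 0.02249j) = 0.00736 - 0.00281j  (running Σ = 0.16887 - 0.04734j)
  m=-2: (0.20445 - 0.19541j) × (0.27997 - 0.16322j) = 0.02535 - 0.08808j  (running Σ = 0.19421 - 0.13542j)
  m=-1: (0.05896 + 0.14701j) × (-0.03215 + 0.00869j) = -0.00317 - 0.00421j  (running Σ = 0.19104 - 0.13964j)
  m=0: (0.29731 + 0.00000j) × (-0.31610 + 0.00000j) = -0.09398 + 0.00000j  (running Σ = 0.09706 - 0.13964j)
  m=1: (-0.05896 + 0.14701j) × (0.03215 + 0.00869j) = -0.00317 + 0.00421j  (running Σ = 0.09389 - 0.13542j)
  m=2: (0.20445 + 0.19541j) × (0.27997 + 0.16322j) = 0.02535 + 0.08808j  (running Σ = 0.11923 - 0.04734j)
  m=3: (-0.22685 + 0.10311j) × (-0.02221 - 0.02249j) = 0.00736 + 0.00281j  (running Σ = 0.12659 - 0.04453j)
  m=4: (0.00862 + 0.19059j) × (-0.17518 - 0.30942j) = 0.05746 - 0.03606j  (running Σ = 0.18405 - 0.08059j)
  m=5: (-0.40864 - 0.14280j) × (0.00673 + 0.02623j) = 0.00099 - 0.01168j  (running Σ = 0.18504 - 0.09227j)
  m=6: (0.18844 - 0.21590j) × (-0.00610 + 0.48267j) = 0.10306 + 0.09227j  (running Σ = 0.28810 + 0.00000j)
Total Σ_m = 0.28810 + 0.00000j. Multiply by 0.966644: 0.27849 + 0.00000j. P_6(cos γ) = 0.278491

0.278491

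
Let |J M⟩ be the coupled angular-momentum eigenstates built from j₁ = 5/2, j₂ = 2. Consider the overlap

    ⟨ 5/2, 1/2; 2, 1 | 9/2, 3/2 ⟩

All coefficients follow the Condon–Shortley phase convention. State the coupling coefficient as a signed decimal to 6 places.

triangle: 0!·5!·4!/10! = 2880/3628800
(j±m)!: 3!·2!·3!·1!·6!·3! = 311040
prefactor² = (2J+1)·Δ·N² = 17280/7
  k=0: +1/(0!·0!·2!·3!·3!·1!) = 1/72
Σ = 1/72  ⇒  CG² = 17280/7·(1/72)² = 10/21
CG = +√(10/21) = +0.690066

+0.690066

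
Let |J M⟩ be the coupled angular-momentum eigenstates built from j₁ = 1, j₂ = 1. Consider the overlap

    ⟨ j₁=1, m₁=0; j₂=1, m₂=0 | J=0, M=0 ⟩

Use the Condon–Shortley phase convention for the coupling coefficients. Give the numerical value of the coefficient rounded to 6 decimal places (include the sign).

-0.577350  (= −√(1/3))

√[1·2!0!0!/3! · 1!1!1!1!0!0!] = √(1/3)
  +(−1)^1/∏(1,1,0,0,0,0)! = -1  (running -1)
⟨..|..⟩ = √(1/3)·(-1) = -0.577350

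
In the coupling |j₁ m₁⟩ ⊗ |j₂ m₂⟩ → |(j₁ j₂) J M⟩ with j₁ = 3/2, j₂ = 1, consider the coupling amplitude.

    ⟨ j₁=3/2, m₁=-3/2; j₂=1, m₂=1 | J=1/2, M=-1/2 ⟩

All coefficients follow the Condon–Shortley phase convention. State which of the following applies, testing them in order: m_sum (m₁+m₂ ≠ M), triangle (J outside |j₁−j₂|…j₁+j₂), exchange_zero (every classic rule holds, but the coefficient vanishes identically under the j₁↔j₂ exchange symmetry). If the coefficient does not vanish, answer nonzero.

nonzero

m-sum: m₁+m₂ = -3/2+1 = -1/2, M = -1/2  ✓
triangle: |j₁−j₂| = 1/2 ≤ J = 1/2 ≤ j₁+j₂ = 5/2  ✓
exchange: j₁≠j₂ or m₁≠m₂ — the exchange symmetry imposes no constraint here
value check: CG = +√(1/2) = +0.707107 ≠ 0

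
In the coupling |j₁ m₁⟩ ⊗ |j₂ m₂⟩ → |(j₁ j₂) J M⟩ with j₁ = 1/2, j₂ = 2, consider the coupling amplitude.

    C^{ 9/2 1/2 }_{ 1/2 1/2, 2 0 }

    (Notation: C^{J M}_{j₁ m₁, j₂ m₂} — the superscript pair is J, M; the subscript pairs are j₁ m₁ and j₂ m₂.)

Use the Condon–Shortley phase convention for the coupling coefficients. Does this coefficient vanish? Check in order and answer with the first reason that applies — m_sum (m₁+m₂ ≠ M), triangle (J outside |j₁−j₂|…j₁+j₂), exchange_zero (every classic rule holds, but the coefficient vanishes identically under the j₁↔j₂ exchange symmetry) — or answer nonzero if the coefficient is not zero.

m-sum: m₁+m₂ = 1/2+0 = 1/2, M = 1/2  ✓
triangle: need |j₁−j₂| ≤ J ≤ j₁+j₂, i.e. J ∈ [3/2, 5/2]; J = 9/2 is outside ✗ ⇒ coefficient is 0

triangle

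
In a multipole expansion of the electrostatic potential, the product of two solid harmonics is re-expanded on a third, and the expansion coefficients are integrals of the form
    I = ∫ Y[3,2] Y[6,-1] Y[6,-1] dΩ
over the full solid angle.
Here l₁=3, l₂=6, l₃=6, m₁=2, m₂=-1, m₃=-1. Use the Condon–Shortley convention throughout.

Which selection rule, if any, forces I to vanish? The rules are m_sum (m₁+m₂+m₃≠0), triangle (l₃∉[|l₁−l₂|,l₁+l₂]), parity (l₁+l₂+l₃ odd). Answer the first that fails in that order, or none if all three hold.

azimuthal sum: 2 − 1 − 1 = 0  ✓
3 ≤ 6 ≤ 9 (triangle on l)  ✓
L = 3 + 6 + 6 = 15 (odd)  ✗

parity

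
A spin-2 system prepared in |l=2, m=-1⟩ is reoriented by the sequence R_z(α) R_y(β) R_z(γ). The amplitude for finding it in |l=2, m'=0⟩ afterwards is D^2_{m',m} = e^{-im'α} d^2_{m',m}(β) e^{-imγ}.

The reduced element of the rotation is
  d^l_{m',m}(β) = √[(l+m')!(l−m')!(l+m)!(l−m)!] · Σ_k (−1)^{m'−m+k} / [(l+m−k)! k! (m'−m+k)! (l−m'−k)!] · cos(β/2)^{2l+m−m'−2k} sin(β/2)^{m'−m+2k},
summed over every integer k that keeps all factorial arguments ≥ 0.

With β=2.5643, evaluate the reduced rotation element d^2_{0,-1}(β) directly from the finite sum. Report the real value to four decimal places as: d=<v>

d=0.5601

d^2_{0,-1}(β=2.5643) via the finite sum:
With c≡cos(β/2)=0.284655 and s≡sin(β/2)=0.958630, N=[2·2·1·6]^{1/2}=4.898979
Admissible k: 0..1 (factorial args all ≥0)
  k=0: (−1)^1·4.8990/(2)·0.2847^3·0.9586^1 = -0.054160
  k=1: (−1)^2·4.8990/(2)·0.2847^1·0.9586^3 = +0.614253
d^2_{0,-1}(2.5643) = -0.054160 +0.614253 = +0.560093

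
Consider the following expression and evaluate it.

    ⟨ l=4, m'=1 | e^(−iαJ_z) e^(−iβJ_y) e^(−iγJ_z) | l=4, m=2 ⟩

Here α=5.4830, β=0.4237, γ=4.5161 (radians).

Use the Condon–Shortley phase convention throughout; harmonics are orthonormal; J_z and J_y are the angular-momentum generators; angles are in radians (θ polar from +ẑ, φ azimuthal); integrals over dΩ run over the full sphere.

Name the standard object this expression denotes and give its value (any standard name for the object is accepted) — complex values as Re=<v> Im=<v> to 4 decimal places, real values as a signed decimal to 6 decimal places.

Wigner D-matrix element, Re=-0.2181 Im=-0.5491

This is a Wigner D-matrix element — the rotation-matrix element ⟨l m'| R(α,β,γ) |l m⟩ in the angular-momentum basis.
Split into d^4_{1,2}(β=0.4237) × two z-phases.
With c≡cos(β/2)=0.977644 and s≡sin(β/2)=0.210269, N=[120·6·720·2]^{1/2}=1018.233765
Admissible k: 1..3 (factorial args all ≥0)
  k=1: (−1)^0·1018.2338/(240)·0.9776^7·0.2103^1 = +0.761509
  k=2: (−1)^1·1018.2338/(48)·0.9776^5·0.2103^3 = -0.176130
  k=3: (−1)^2·1018.2338/(72)·0.9776^3·0.2103^5 = +0.005432
d^4_{1,2}(0.4237) = +0.761509 -0.176130 +0.005432 = +0.590811
D = (+0.696574+0.717485i)·(+0.590811)·(-0.923926-0.382572i) = -0.218064-0.549095i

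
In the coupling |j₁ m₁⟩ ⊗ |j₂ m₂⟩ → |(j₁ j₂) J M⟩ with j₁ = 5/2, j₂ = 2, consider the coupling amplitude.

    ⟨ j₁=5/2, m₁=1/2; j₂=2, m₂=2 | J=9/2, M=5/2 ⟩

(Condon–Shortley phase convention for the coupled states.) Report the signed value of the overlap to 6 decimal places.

+0.527046  (= +√(5/18))

triangle: 0!×5!×4!/10! = 2880/3628800
(j±m)!: 3!×2!×4!×0!×7!×2! = 2903040
prefactor² = (2J+1)×Δ×N² = 23040
  k=0: +1/(0!×0!×2!×4!×3!×0!) = 1/288
Σ = 1/288  ⇒  CG² = 23040×(1/288)² = 5/18
CG = +√(5/18) = +0.527046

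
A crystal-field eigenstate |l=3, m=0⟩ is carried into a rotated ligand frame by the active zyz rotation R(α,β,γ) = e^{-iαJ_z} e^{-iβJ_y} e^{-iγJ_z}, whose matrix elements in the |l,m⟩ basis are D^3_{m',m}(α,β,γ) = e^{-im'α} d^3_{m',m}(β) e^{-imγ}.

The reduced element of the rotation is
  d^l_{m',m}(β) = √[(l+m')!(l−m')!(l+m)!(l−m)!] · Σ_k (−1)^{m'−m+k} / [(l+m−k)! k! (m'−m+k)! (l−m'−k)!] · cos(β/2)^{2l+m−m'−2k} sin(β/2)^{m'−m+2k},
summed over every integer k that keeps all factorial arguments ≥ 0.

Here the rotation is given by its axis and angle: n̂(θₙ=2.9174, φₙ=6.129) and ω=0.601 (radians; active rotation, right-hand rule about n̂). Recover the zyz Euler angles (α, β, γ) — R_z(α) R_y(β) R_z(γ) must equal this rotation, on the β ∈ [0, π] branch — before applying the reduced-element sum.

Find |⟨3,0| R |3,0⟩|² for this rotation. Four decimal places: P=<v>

Axis–angle → zyz. n̂ = (sinθₙcosφₙ, sinθₙsinφₙ, cosθₙ) = (+0.219682, -0.034143, -0.974974), ω = 0.6010.
R = I cosω + sinω [n̂]ₓ + (1−cosω) n̂n̂ᵀ gives
  R = [+0.833227, +0.550002, -0.056838; -0.552630, +0.824975, -0.118390; -0.018225, +0.130056, +0.991339]
β = atan2(√(R₁₃²+R₂₃²), R₃₃) = 0.131707; α = atan2(R₂₃, R₁₃) mod 2π = 4.264795; γ = atan2(R₃₂, −R₃₁) mod 2π = 1.431573
D^3_{0,0}(4.2648,0.1317,1.4316) = e^{-i·0·4.2648}·d^3_{0,0}(0.1317)·e^{-i·0·1.4316}. Compute d first:
Half-angle: c=0.997832, s=0.065806. N=√(6·6·6·6)=36.000000
k: max(0,(0)−(0))=0 … min(3+(0),3−(0))=3
  k=0: (−1)^0·36.0000/(36)·0.9978^6·0.0658^0 = +0.987065
  k=1: (−1)^1·36.0000/(4)·0.9978^4·0.0658^2 = -0.038637
  k=2: (−1)^2·36.0000/(4)·0.9978^2·0.0658^4 = +0.000168
  k=3: (−1)^3·36.0000/(36)·0.9978^0·0.0658^6 = -0.000000
d^3_{0,0}(0.1317) = +0.987065 -0.038637 +0.000168 -0.000000 = +0.948596
|D^3_{0,0}|² = |d^3_{0,0}(β)|² = (+0.948596)² = 0.899834 (the z-rotation phases have unit modulus)

P=0.8998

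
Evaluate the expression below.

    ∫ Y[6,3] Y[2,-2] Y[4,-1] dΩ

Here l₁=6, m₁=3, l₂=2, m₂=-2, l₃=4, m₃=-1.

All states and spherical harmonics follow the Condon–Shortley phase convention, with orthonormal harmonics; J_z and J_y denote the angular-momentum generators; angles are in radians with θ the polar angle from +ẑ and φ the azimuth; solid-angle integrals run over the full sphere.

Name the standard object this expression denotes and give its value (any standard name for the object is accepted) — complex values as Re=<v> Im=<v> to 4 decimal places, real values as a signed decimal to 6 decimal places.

This is a Gaunt coefficient — the integral of a triple product of spherical harmonics over the sphere.
Checks pass: Σm=0; 12 even; l₃=4∈[4,8].
(2·6+1)(2·2+1)(2·4+1) = 585
Δ: 4! 8! 0! / 13! → 1/6435
sum: t=2:+1/2304 = 1/2304
3j²(6 2 4; 0 0 0) = Δ·Π!·Σ² = 5/143  (sign +1)
sum: t=0:+1/17280 = 1/17280
3j²(6 2 4; 3 -2 -1) = Δ·Π!·Σ² = 14/715  (sign -1)
combine: 4πI² = 585·5/143·14/715 = 630/1573
take √, sign -1: I = -0.17852580

Gaunt coefficient, -0.178526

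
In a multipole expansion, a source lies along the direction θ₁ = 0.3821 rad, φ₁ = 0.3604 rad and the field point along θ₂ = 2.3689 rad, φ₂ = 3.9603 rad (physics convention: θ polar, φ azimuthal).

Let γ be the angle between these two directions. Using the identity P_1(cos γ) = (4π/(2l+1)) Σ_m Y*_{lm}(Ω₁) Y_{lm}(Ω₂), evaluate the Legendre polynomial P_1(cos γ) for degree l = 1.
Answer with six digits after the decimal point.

Term-by-term m-sum for l=1 (normalisation 4π/3 = 4.188790):
  [-1]  conj(Y_{1,-1})(Ω₁) = +0.120548+0.045430i ; Y_{1,-1}(Ω₂) = -0.164764+0.176123i ; Δ = -0.027863+0.013746i
  [+0]  conj(Y_{1,0})(Ω₁) = +0.453366-0.000000i ; Y_{1,0}(Ω₂) = -0.349856+0.000000i ; Δ = -0.158613+0.000000i
  [+1]  conj(Y_{1,1})(Ω₁) = -0.120548+0.045430i ; Y_{1,1}(Ω₂) = +0.164764+0.176123i ; Δ = -0.027863-0.013746i
Accumulated sum -0.214339+0.000000i; after 4π/(2l+1) scaling, -0.897823+0.000000i ⇒ P_1 = -0.897823

-0.897823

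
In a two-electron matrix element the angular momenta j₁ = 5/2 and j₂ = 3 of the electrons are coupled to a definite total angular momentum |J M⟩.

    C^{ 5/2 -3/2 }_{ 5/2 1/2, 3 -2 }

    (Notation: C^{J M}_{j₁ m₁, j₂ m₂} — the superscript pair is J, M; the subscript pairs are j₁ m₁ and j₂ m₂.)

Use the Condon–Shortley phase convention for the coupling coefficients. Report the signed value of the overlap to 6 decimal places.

√[6·3!2!3!/9! · 3!2!1!5!1!4!] = √(288/7)
  +(−1)^0/∏(0,3,2,1,0,2)! = 1/24  (running 1/24)
  +(−1)^1/∏(1,2,1,0,1,3)! = -1/12  (running -1/24)
⟨..|..⟩ = √(288/7)·(-1/24) = -0.267261

-0.267261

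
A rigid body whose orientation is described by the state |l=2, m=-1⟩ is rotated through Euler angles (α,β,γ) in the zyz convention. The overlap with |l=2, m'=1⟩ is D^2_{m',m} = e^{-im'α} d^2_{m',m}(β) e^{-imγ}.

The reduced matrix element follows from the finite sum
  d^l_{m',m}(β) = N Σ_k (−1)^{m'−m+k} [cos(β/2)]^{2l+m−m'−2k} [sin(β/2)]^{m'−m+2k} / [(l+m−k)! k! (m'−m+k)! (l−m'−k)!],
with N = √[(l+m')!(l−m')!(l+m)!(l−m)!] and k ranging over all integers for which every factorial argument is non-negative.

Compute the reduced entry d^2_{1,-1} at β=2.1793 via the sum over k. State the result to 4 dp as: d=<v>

d^2_{1,-1}(β=2.1793) via the finite sum:
Half-angle: c=0.462796, s=0.886465. N=√(6·1·1·6)=6.000000
Admissible k: 0..1 (factorial args all ≥0)
  k=0: (−1)^2·6.0000/(2)·0.4628^2·0.8865^2 = +0.504920
  k=1: (−1)^3·6.0000/(6)·0.4628^0·0.8865^4 = -0.617513
d^2_{1,-1}(2.1793) = +0.504920 -0.617513 = -0.112593

d=-0.1126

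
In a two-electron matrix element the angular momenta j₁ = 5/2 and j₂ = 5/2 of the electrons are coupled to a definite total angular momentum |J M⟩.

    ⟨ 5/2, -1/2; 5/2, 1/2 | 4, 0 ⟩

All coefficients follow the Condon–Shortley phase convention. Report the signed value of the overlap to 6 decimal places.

triangle: 1!*4!*4!/10! = 576/3628800
(j±m)!: 2!*3!*3!*2!*4!*4! = 82944
prefactor² = (2J+1)*Δ*N² = 20736/175
  k=0: +1/(0!*1!*3!*3!*1!*1!) = 1/36
  k=1: −1/(1!*0!*2!*2!*2!*2!) = -1/16
Σ = -5/144  ⇒  CG² = 20736/175*(-5/144)² = 1/7
CG = −√(1/7) = -0.377964

−√(1/7) = -0.377964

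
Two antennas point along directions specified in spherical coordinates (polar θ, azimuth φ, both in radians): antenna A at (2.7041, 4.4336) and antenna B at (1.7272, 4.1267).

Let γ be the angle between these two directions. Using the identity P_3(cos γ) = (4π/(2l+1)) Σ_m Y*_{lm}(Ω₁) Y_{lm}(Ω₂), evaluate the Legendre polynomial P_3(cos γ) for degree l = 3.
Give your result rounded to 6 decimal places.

-0.416313

Addition theorem: P_3(cos γ) = (4π/7) Σ_m Y*_{lm}(Ω₁) Y_{lm}(Ω₂), m = −3…3:
  term(m=-3) = (0.007723, 0.010157)   from Y*(Ω₁)=(0.023549, 0.021263), Y(Ω₂)=(0.395175, 0.074473)
  term(m=-2) = (0.021099, 0.014866)   from Y*(Ω₁)=(0.140998, -0.087923), Y(Ω₂)=(0.060405, 0.143103)
  term(m=-1) = (-0.113592, -0.035999)   from Y*(Ω₁)=(-0.116902, -0.408400), Y(Ω₂)=(0.155057, -0.233755)
  term(m=+0) = (-0.062363, -0.000000)   from Y*(Ω₁)=(-0.372684, -0.000000), Y(Ω₂)=(0.167333, 0.000000)
  term(m=+1) = (-0.113592, 0.035999)   from Y*(Ω₁)=(0.116902, -0.408400), Y(Ω₂)=(-0.155057, -0.233755)
  term(m=+2) = (0.021099, -0.014866)   from Y*(Ω₁)=(0.140998, 0.087923), Y(Ω₂)=(0.060405, -0.143103)
  term(m=+3) = (0.007723, -0.010157)   from Y*(Ω₁)=(-0.023549, 0.021263), Y(Ω₂)=(-0.395175, 0.074473)
Accumulated sum (-0.231904, -0.000000); after 4π/(2l+1) scaling, (-0.416313, -0.000000) ⇒ P_3 = -0.416313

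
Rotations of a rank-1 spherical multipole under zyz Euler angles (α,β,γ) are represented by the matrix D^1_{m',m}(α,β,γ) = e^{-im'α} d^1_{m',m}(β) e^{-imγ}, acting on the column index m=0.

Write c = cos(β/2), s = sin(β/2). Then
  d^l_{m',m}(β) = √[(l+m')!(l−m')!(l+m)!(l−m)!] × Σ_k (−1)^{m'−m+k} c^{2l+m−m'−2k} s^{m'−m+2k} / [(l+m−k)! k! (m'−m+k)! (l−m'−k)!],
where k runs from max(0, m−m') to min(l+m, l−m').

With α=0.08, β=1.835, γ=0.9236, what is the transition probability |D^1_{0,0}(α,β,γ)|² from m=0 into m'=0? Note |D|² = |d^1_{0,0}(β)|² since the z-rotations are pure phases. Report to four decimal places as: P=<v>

P=0.0682

Split into d^1_{0,0}(β=1.8350) × two z-phases.
c=cos(1.835000/2)=0.607807, s=sin(1.835000/2)=0.794085; N=√[1·1·1·1]=1.000000
k: max(0,(0)−(0))=0 … min(1+(0),1−(0))=1
  k=0: (−1)^0·1.0000/(1)·0.6078^2·0.7941^0 = +0.369430
  k=1: (−1)^1·1.0000/(1)·0.6078^0·0.7941^2 = -0.630570
d^1_{0,0}(1.8350) = +0.369430 -0.630570 = -0.261141
|D^1_{0,0}|² = |d^1_{0,0}(β)|² = (-0.261141)² = 0.068194 (the z-rotation phases have unit modulus)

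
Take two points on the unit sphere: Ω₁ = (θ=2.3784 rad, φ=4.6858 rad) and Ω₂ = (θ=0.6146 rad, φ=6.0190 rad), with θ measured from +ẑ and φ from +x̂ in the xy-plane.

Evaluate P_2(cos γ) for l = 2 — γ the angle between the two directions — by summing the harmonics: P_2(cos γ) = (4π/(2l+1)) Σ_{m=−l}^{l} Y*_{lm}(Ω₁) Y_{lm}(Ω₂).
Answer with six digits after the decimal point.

-0.130113

Term-by-term m-sum for l=2 (normalisation 4π/5 = 2.513274):
  term(m=-2) = -0.02108 - 0.01085j   from Y*(Ω₁)=-0.18430 + 0.00981j, Y(Ω₂)=0.11092 + 0.06475j
  term(m=-1) = -0.03306 + 0.13650j   from Y*(Ω₁)=0.01026 + 0.38576j, Y(Ω₂)=0.35133 + 0.09504j
  term(m=+0) = 0.05650 + 0.00000j   from Y*(Ω₁)=0.17870 + 0.00000j, Y(Ω₂)=0.31618 + 0.00000j
  term(m=+1) = -0.03306 - 0.13650j   from Y*(Ω₁)=-0.01026 + 0.38576j, Y(Ω₂)=-0.35133 + 0.09504j
  term(m=+2) = -0.02108 + 0.01085j   from Y*(Ω₁)=-0.18430 - 0.00981j, Y(Ω₂)=0.11092 - 0.06475j
Total Σ_m = -0.05177 - 0.00000j. Multiply by 2.513274: -0.13011 - 0.00000j. P_2(cos γ) = -0.130113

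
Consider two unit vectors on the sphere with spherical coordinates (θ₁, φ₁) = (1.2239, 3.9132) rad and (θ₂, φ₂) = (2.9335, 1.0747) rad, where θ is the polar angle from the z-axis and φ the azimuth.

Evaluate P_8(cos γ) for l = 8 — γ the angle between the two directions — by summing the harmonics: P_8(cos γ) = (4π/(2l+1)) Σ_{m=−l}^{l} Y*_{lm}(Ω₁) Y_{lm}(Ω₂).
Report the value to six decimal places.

Summing Y*_{l m}(θ₁,φ₁)·Y_{l m}(θ₂,φ₂) over m ∈ [−8, 8]; prefactor 4π/(2·8+1) = 0.739198:
  [-8]  conj(Y_{8,-8})(Ω₁) = +0.313430-0.034721i ; Y_{8,-8}(Ω₂) = -0.000001-0.000001i ; Δ = -0.000000-0.000000i
  [-7]  conj(Y_{8,-7})(Ω₁) = -0.289868+0.352027i ; Y_{8,-7}(Ω₂) = -0.000011+0.000031i ; Δ = -0.000008-0.000013i
  [-6]  conj(Y_{8,-6})(Ω₁) = -0.015793-0.190425i ; Y_{8,-6}(Ω₂) = +0.000386-0.000064i ; Δ = -0.000018-0.000072i
  [-5]  conj(Y_{8,-5})(Ω₁) = -0.194187-0.169097i ; Y_{8,-5}(Ω₂) = -0.002088-0.002685i ; Δ = -0.000048+0.000874i
  [-4]  conj(Y_{8,-4})(Ω₁) = +0.300358-0.016586i ; Y_{8,-4}(Ω₂) = -0.008837+0.020134i ; Δ = -0.002320+0.006194i
  [-3]  conj(Y_{8,-3})(Ω₁) = +0.086280-0.093732i ; Y_{8,-3}(Ω₂) = +0.104028-0.008603i ; Δ = +0.008169-0.010493i
  [-2]  conj(Y_{8,-2})(Ω₁) = +0.008848+0.320709i ; Y_{8,-2}(Ω₂) = -0.188195-0.288124i ; Δ = +0.090739-0.062905i
  [-1]  conj(Y_{8,-1})(Ω₁) = +0.048922+0.047591i ; Y_{8,-1}(Ω₂) = -0.322658+0.596141i ; Δ = -0.044156+0.013809i
  [+0]  conj(Y_{8,0})(Ω₁) = -0.322159-0.000000i ; Y_{8,0}(Ω₂) = +0.417355+0.000000i ; Δ = -0.134455-0.000000i
  [+1]  conj(Y_{8,1})(Ω₁) = -0.048922+0.047591i ; Y_{8,1}(Ω₂) = +0.322658+0.596141i ; Δ = -0.044156-0.013809i
  [+2]  conj(Y_{8,2})(Ω₁) = +0.008848-0.320709i ; Y_{8,2}(Ω₂) = -0.188195+0.288124i ; Δ = +0.090739+0.062905i
  [+3]  conj(Y_{8,3})(Ω₁) = -0.086280-0.093732i ; Y_{8,3}(Ω₂) = -0.104028-0.008603i ; Δ = +0.008169+0.010493i
  [+4]  conj(Y_{8,4})(Ω₁) = +0.300358+0.016586i ; Y_{8,4}(Ω₂) = -0.008837-0.020134i ; Δ = -0.002320-0.006194i
  [+5]  conj(Y_{8,5})(Ω₁) = +0.194187-0.169097i ; Y_{8,5}(Ω₂) = +0.002088-0.002685i ; Δ = -0.000048-0.000874i
  [+6]  conj(Y_{8,6})(Ω₁) = -0.015793+0.190425i ; Y_{8,6}(Ω₂) = +0.000386+0.000064i ; Δ = -0.000018+0.000072i
  [+7]  conj(Y_{8,7})(Ω₁) = +0.289868+0.352027i ; Y_{8,7}(Ω₂) = +0.000011+0.000031i ; Δ = -0.000008+0.000013i
  [+8]  conj(Y_{8,8})(Ω₁) = +0.313430+0.034721i ; Y_{8,8}(Ω₂) = -0.000001+0.000001i ; Δ = -0.000000+0.000000i
Accumulated sum -0.029742-0.000000i; after 4π/(2l+1) scaling, -0.021985-0.000000i ⇒ P_8 = -0.021985

-0.021985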